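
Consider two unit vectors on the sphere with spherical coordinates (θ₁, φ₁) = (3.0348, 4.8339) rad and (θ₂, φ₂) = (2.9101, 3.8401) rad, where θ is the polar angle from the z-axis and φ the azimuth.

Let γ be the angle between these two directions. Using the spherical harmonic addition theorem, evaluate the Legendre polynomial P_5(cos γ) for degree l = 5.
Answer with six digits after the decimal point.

Expand P_5 via completeness: Σ_{m} conj(Y_{5,m}) at Ω₁ times Y_{5,m} at Ω₂ —
  term(m=-5) = +0.000000-0.000000i   from Y*(Ω₁)=+0.000004-0.000005i, Y(Ω₂)=+0.000277-0.000101i
  term(m=-4) = -0.000001-0.000001i   from Y*(Ω₁)=-0.000167-0.000088i, Y(Ω₂)=+0.003722+0.001348i
  term(m=-3) = -0.000103+0.000017i   from Y*(Ω₁)=-0.001180+0.003091i, Y(Ω₂)=+0.015753+0.027214i
  term(m=-2) = -0.002437+0.005505i   from Y*(Ω₁)=+0.036532+0.009057i, Y(Ω₂)=-0.027656+0.157540i
  term(m=-1) = +0.069241+0.106380i   from Y*(Ω₁)=+0.031799-0.260408i, Y(Ω₂)=-0.370519+0.311140i
  term(m=+0) = +0.510030+0.000000i   from Y*(Ω₁)=-0.857234-0.000000i, Y(Ω₂)=-0.594971+0.000000i
  term(m=+1) = +0.069241-0.106380i   from Y*(Ω₁)=-0.031799-0.260408i, Y(Ω₂)=+0.370519+0.311140i
  term(m=+2) = -0.002437-0.005505i   from Y*(Ω₁)=+0.036532-0.009057i, Y(Ω₂)=-0.027656-0.157540i
  term(m=+3) = -0.000103-0.000017i   from Y*(Ω₁)=+0.001180+0.003091i, Y(Ω₂)=-0.015753+0.027214i
  term(m=+4) = -0.000001+0.000001i   from Y*(Ω₁)=-0.000167+0.000088i, Y(Ω₂)=+0.003722-0.001348i
  term(m=+5) = +0.000000+0.000000i   from Y*(Ω₁)=-0.000004-0.000005i, Y(Ω₂)=-0.000277-0.000101i
Total Σ_m = +0.643431-0.000000i. Multiply by 1.142397: +0.735054-0.000000i. P_5(cos γ) = 0.735054

0.735054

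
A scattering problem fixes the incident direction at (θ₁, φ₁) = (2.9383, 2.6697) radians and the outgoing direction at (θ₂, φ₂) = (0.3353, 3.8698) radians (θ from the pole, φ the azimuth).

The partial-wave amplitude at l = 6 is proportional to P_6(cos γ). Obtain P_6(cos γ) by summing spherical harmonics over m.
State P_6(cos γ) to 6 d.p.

Summing Y*_{l m}(θ₁,φ₁)·Y_{l m}(θ₂,φ₂) over m ∈ [−6, 6]; prefactor 4π/(2·6+1) = 0.966644:
  m=-6: (-0.000031, -0.000010) × (-0.000206, 0.000577) = (0.000000, -0.000000)  (running Σ = (0.000000, -0.000000))
  m=-5: (-0.000390, -0.000387) × (0.005351, -0.002920) = (-0.000003, -0.000001)  (running Σ = (-0.000003, -0.000001))
  m=-4: (-0.001764, -0.005380) × (-0.035886, -0.008356) = (0.000018, 0.000208)  (running Σ = (0.000015, 0.000207))
  m=-3: (0.006126, -0.039172) × (0.085952, 0.121982) = (0.005305, -0.002620)  (running Σ = (0.005320, -0.002413))
  m=-2: (0.109816, -0.151565) × (0.045037, -0.392023) = (-0.054471, -0.049876)  (running Σ = (-0.049151, -0.052289))
  m=-1: (0.477982, -0.243938) × (-0.428895, 0.382443) = (-0.111712, 0.287425)  (running Σ = (-0.160863, 0.235135))
  m=0: (0.620718, -0.000000) × (0.123833, 0.000000) = (0.076865, 0.000000)  (running Σ = (-0.083998, 0.235135))
  m=1: (-0.477982, -0.243938) × (0.428895, 0.382443) = (-0.111712, -0.287425)  (running Σ = (-0.195709, -0.052289))
  m=2: (0.109816, 0.151565) × (0.045037, 0.392023) = (-0.054471, 0.049876)  (running Σ = (-0.250181, -0.002413))
  m=3: (-0.006126, -0.039172) × (-0.085952, 0.121982) = (0.005305, 0.002620)  (running Σ = (-0.244876, 0.000207))
  m=4: (-0.001764, 0.005380) × (-0.035886, 0.008356) = (0.000018, -0.000208)  (running Σ = (-0.244858, -0.000001))
  m=5: (0.000390, -0.000387) × (-0.005351, -0.002920) = (-0.000003, 0.000001)  (running Σ = (-0.244861, -0.000000))
  m=6: (-0.000031, 0.000010) × (-0.000206, -0.000577) = (0.000000, 0.000000)  (running Σ = (-0.244861, 0.000000))
Accumulated sum (-0.244861, 0.000000); after 4π/(2l+1) scaling, (-0.236693, 0.000000) ⇒ P_6 = -0.236693

-0.236693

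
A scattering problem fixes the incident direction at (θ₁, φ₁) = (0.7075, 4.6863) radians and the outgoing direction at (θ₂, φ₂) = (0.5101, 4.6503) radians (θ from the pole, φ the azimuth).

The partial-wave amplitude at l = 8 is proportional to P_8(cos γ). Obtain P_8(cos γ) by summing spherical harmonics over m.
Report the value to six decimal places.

0.406384

Term-by-term m-sum for l=8 (normalisation 4π/17 = 0.739198):
  [-8]  conj(Y_{8,-8})(Ω₁) = +0.016055-0.003400i ; Y_{8,-8}(Ω₂) = +0.001464+0.000793i ; Δ = +0.000026+0.000008i
  [-7]  conj(Y_{8,-7})(Ω₁) = +0.013940+0.075483i ; Y_{8,-7}(Ω₂) = +0.005012-0.010797i ; Δ = +0.000885+0.000228i
  [-6]  conj(Y_{8,-6})(Ω₁) = -0.214778+0.033897i ; Y_{8,-6}(Ω₂) = -0.049519-0.019351i ; Δ = +0.011292+0.002478i
  [-5]  conj(Y_{8,-5})(Ω₁) = -0.052800-0.402467i ; Y_{8,-5}(Ω₂) = -0.050677+0.157963i ; Δ = +0.066250+0.012056i
  [-4]  conj(Y_{8,-4})(Ω₁) = +0.460288-0.048209i ; Y_{8,-4}(Ω₂) = +0.352250+0.089328i ; Δ = +0.166443+0.024135i
  [-3]  conj(Y_{8,-3})(Ω₁) = +0.014154+0.180479i ; Y_{8,-3}(Ω₂) = +0.095630-0.507451i ; Δ = +0.092938+0.010077i
  [-2]  conj(Y_{8,-2})(Ω₁) = +0.284538-0.014860i ; Y_{8,-2}(Ω₂) = -0.332578-0.041512i ; Δ = -0.095248-0.006870i
  [-1]  conj(Y_{8,-1})(Ω₁) = +0.008741+0.334958i ; Y_{8,-1}(Ω₂) = +0.013342-0.214601i ; Δ = +0.071999+0.002593i
  [+0]  conj(Y_{8,0})(Ω₁) = +0.188590-0.000000i ; Y_{8,0}(Ω₂) = -0.421053+0.000000i ; Δ = -0.079406+0.000000i
  [+1]  conj(Y_{8,1})(Ω₁) = -0.008741+0.334958i ; Y_{8,1}(Ω₂) = -0.013342-0.214601i ; Δ = +0.071999-0.002593i
  [+2]  conj(Y_{8,2})(Ω₁) = +0.284538+0.014860i ; Y_{8,2}(Ω₂) = -0.332578+0.041512i ; Δ = -0.095248+0.006870i
  [+3]  conj(Y_{8,3})(Ω₁) = -0.014154+0.180479i ; Y_{8,3}(Ω₂) = -0.095630-0.507451i ; Δ = +0.092938-0.010077i
  [+4]  conj(Y_{8,4})(Ω₁) = +0.460288+0.048209i ; Y_{8,4}(Ω₂) = +0.352250-0.089328i ; Δ = +0.166443-0.024135i
  [+5]  conj(Y_{8,5})(Ω₁) = +0.052800-0.402467i ; Y_{8,5}(Ω₂) = +0.050677+0.157963i ; Δ = +0.066250-0.012056i
  [+6]  conj(Y_{8,6})(Ω₁) = -0.214778-0.033897i ; Y_{8,6}(Ω₂) = -0.049519+0.019351i ; Δ = +0.011292-0.002478i
  [+7]  conj(Y_{8,7})(Ω₁) = -0.013940+0.075483i ; Y_{8,7}(Ω₂) = -0.005012-0.010797i ; Δ = +0.000885-0.000228i
  [+8]  conj(Y_{8,8})(Ω₁) = +0.016055+0.003400i ; Y_{8,8}(Ω₂) = +0.001464-0.000793i ; Δ = +0.000026-0.000008i
Total Σ_m = +0.549763+0.000000i. Multiply by 0.739198: +0.406384+0.000000i. P_8(cos γ) = 0.406384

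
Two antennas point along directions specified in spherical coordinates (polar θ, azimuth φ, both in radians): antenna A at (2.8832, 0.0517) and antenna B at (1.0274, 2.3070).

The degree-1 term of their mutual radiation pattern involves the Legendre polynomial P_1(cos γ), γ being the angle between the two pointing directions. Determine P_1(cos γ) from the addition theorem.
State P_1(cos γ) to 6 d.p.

Expand P_1 via completeness: Σ_{m} conj(Y_{1,m}) at Ω₁ times Y_{1,m} at Ω₂ —
  m=-1: +0.088165+0.004562i × -0.198576-0.219142i = -0.016508-0.020227i  (running Σ = -0.016508-0.020227i)
  m=0: -0.472382-0.000000i × +0.252630+0.000000i = -0.119338-0.000000i  (running Σ = -0.135845-0.020227i)
  m=1: -0.088165+0.004562i × +0.198576-0.219142i = -0.016508+0.020227i  (running Σ = -0.152353+0.000000i)
Accumulated sum -0.152353+0.000000i; after 4π/(2l+1) scaling, -0.638175+0.000000i ⇒ P_1 = -0.638175

-0.638175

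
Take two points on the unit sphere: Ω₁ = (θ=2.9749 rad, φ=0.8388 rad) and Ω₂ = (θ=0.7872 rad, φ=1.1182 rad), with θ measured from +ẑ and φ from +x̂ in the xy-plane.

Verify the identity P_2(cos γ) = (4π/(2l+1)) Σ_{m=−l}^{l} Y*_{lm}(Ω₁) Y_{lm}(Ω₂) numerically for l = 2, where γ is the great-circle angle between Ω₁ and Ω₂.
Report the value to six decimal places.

0.009956

Term-by-term m-sum for l=2 (normalisation 4π/5 = 2.513274):
  m=-2: -0.001134+0.010574i × -0.119699-0.152458i = +0.001748-0.001093i  (running Σ = +0.001748-0.001093i)
  m=-1: -0.084484-0.094026i × +0.168917-0.347380i = -0.046934+0.013465i  (running Σ = -0.045186+0.012373i)
  m=0: +0.604735-0.000000i × +0.155991+0.000000i = +0.094333+0.000000i  (running Σ = +0.049147+0.012373i)
  m=1: +0.084484-0.094026i × -0.168917-0.347380i = -0.046934-0.013465i  (running Σ = +0.002214-0.001093i)
  m=2: -0.001134-0.010574i × -0.119699+0.152458i = +0.001748+0.001093i  (running Σ = +0.003962-0.000000i)
Total Σ_m = +0.003962-0.000000i. Multiply by 2.513274: +0.009956-0.000000i. P_2(cos γ) = 0.009956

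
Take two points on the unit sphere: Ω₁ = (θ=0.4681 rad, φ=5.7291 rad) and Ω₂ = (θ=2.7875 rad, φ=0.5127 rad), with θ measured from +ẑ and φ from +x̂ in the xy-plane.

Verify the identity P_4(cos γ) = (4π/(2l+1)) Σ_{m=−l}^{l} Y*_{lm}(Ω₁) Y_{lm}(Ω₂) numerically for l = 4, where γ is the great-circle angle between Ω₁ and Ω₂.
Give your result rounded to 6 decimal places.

Summing Y*_{l m}(θ₁,φ₁)·Y_{l m}(θ₂,φ₂) over m ∈ [−4, 4]; prefactor 4π/(2·4+1) = 1.396263:
  m=-4: Y*=-0.011034-0.014649i  Y=-0.002954-0.005674i  product -0.000051+0.000106i
  m=-3: Y*=-0.009371-0.102171i  Y=-0.001600+0.048916i  product +0.005013-0.000295i
  m=-2: Y*=+0.139048-0.278807i  Y=+0.107625-0.177368i  product -0.034486-0.054669i
  m=-1: Y*=+0.417122-0.258090i  Y=-0.423473+0.238377i  product -0.115117+0.208727i
  m=+0: Y*=+0.138318-0.000000i  Y=+0.391067+0.000000i  product +0.054091+0.000000i
  m=+1: Y*=-0.417122-0.258090i  Y=+0.423473+0.238377i  product -0.115117-0.208727i
  m=+2: Y*=+0.139048+0.278807i  Y=+0.107625+0.177368i  product -0.034486+0.054669i
  m=+3: Y*=+0.009371-0.102171i  Y=+0.001600+0.048916i  product +0.005013+0.000295i
  m=+4: Y*=-0.011034+0.014649i  Y=-0.002954+0.005674i  product -0.000051-0.000106i
Total Σ_m = -0.235192+0.000000i. Multiply by 1.396263: -0.328390+0.000000i. P_4(cos γ) = -0.328390

-0.328390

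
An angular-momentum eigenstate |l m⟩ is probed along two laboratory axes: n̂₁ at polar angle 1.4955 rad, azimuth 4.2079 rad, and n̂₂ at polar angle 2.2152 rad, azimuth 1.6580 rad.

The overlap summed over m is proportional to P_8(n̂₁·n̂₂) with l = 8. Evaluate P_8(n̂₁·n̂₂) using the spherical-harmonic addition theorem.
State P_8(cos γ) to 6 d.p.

Expand P_8 via completeness: Σ_{m} conj(Y_{8,m}) at Ω₁ times Y_{8,m} at Ω₂ —
  m=-8: Y*=-0.31544 + 0.39290j  Y=0.06591 - 0.05525j  product 0.00092 + 0.04333j
  m=-7: Y*=-0.05778 - 0.14064j  Y=-0.14818 - 0.21182j  product -0.02123 + 0.03308j
  m=-6: Y*=-0.33643 - 0.03874j  Y=-0.37567 + 0.21670j  product 0.13478 - 0.05835j
  m=-5: Y*=0.10203 - 0.14317j  Y=0.16257 + 0.34892j  product 0.06654 + 0.01232j
  m=-4: Y*=-0.12365 - 0.25784j  Y=0.01066 - 0.00388j  product -0.00232 - 0.00227j
  m=-3: Y*=0.18564 + 0.01065j  Y=0.09041 + 0.33765j  product 0.01319 + 0.06365j
  m=-2: Y*=0.13973 - 0.22197j  Y=0.20169 - 0.03554j  product 0.02029 - 0.04974j
  m=-1: Y*=0.09185 + 0.16634j  Y=0.02315 + 0.26483j  product -0.04193 + 0.02817j
  m=+0: Y*=0.25524 + 0.00000j  Y=0.24902 + 0.00000j  product 0.06356 + 0.00000j
  m=+1: Y*=-0.09185 + 0.16634j  Y=-0.02315 + 0.26483j  product -0.04193 - 0.02817j
  m=+2: Y*=0.13973 + 0.22197j  Y=0.20169 + 0.03554j  product 0.02029 + 0.04974j
  m=+3: Y*=-0.18564 + 0.01065j  Y=-0.09041 + 0.33765j  product 0.01319 - 0.06365j
  m=+4: Y*=-0.12365 + 0.25784j  Y=0.01066 + 0.00388j  product -0.00232 + 0.00227j
  m=+5: Y*=-0.10203 - 0.14317j  Y=-0.16257 + 0.34892j  product 0.06654 - 0.01232j
  m=+6: Y*=-0.33643 + 0.03874j  Y=-0.37567 - 0.21670j  product 0.13478 + 0.05835j
  m=+7: Y*=0.05778 - 0.14064j  Y=0.14818 - 0.21182j  product -0.02123 - 0.03308j
  m=+8: Y*=-0.31544 - 0.39290j  Y=0.06591 + 0.05525j  product 0.00092 - 0.04333j
Accumulated sum 0.40405 + 0.00000j; after 4π/(2l+1) scaling, 0.29867 + 0.00000j ⇒ P_8 = 0.298673

0.298673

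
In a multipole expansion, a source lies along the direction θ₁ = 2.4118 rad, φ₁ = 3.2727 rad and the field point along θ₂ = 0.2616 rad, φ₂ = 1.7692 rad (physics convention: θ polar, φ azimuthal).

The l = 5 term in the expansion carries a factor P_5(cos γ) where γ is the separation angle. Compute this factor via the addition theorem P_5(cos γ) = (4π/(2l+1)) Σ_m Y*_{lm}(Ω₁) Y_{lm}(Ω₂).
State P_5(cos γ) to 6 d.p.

Expand P_5 via completeness: Σ_{m} conj(Y_{5,m}) at Ω₁ times Y_{5,m} at Ω₂ —
  m=-5: -0.04847 - 0.03727j × -0.00045 - 0.00029j = 0.00001 + 0.00003j  (running Σ = 0.00001 + 0.00003j)
  m=-4: -0.18710 - 0.10823j × 0.00445 - 0.00452j = -0.00132 + 0.00036j  (running Σ = -0.00131 + 0.00040j)
  m=-3: -0.37873 - 0.15715j × 0.02482 + 0.03666j = -0.00364 - 0.01778j  (running Σ = -0.00495 - 0.01739j)
  m=-2: -0.36142 - 0.09700j × -0.18172 + 0.07615j = 0.07306 - 0.00989j  (running Σ = 0.06811 - 0.02728j)
  m=-1: 0.06285 + 0.00829j × -0.10157 - 0.50521j = -0.00220 - 0.03260j  (running Σ = 0.06592 - 0.05988j)
  m=0: 0.38740 + 0.00000j × 0.51246 + 0.00000j = 0.19852 + 0.00000j  (running Σ = 0.26444 - 0.05988j)
  m=1: -0.06285 + 0.00829j × 0.10157 - 0.50521j = -0.00220 + 0.03260j  (running Σ = 0.26224 - 0.02728j)
  m=2: -0.36142 + 0.09700j × -0.18172 - 0.07615j = 0.07306 + 0.00989j  (running Σ = 0.33531 - 0.01739j)
  m=3: 0.37873 - 0.15715j × -0.02482 + 0.03666j = -0.00364 + 0.01778j  (running Σ = 0.33167 + 0.00040j)
  m=4: -0.18710 + 0.10823j × 0.00445 + 0.00452j = -0.00132 - 0.00036j  (running Σ = 0.33035 + 0.00003j)
  m=5: 0.04847 - 0.03727j × 0.00045 - 0.00029j = 0.00001 - 0.00003j  (running Σ = 0.33036 + 0.00000j)
Σ over m = 0.33036 + 0.00000j; ×(4π/11) → 0.37740 + 0.00000j. Real part: 0.377398

0.377398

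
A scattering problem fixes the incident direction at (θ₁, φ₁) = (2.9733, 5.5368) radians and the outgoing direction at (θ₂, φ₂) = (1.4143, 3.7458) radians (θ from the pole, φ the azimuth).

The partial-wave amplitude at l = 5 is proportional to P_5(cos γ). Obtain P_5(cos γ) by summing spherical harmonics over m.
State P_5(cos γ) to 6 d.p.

-0.297984

Addition theorem: P_5(cos γ) = (4π/11) Σ_m Y*_{lm}(Ω₁) Y_{lm}(Ω₂), m = −5…5:
  term(m=-5) = (-0.000024, 0.000012)   from Y*(Ω₁)=(-0.000051, 0.000034), Y(Ω₂)=(0.433289, 0.052490)
  term(m=-4) = (-0.000158, -0.000191)   from Y*(Ω₁)=(0.001125, 0.000177), Y(Ω₂)=(-0.163040, -0.144377)
  term(m=-3) = (-0.002013, 0.002591)   from Y*(Ω₁)=(-0.007805, -0.009885), Y(Ω₂)=(-0.062389, -0.252941)
  term(m=-2) = (-0.019412, -0.009148)   from Y*(Ω₁)=(-0.007000, 0.089535), Y(Ω₂)=(-0.084707, 0.223427)
  term(m=-1) = (-0.018022, 0.080517)   from Y*(Ω₁)=(0.284790, -0.263393), Y(Ω₂)=(-0.175039, 0.120835)
  term(m=+0) = (-0.181583, -0.000000)   from Y*(Ω₁)=(-0.746953, -0.000000), Y(Ω₂)=(0.243098, 0.000000)
  term(m=+1) = (-0.018022, -0.080517)   from Y*(Ω₁)=(-0.284790, -0.263393), Y(Ω₂)=(0.175039, 0.120835)
  term(m=+2) = (-0.019412, 0.009148)   from Y*(Ω₁)=(-0.007000, -0.089535), Y(Ω₂)=(-0.084707, -0.223427)
  term(m=+3) = (-0.002013, -0.002591)   from Y*(Ω₁)=(0.007805, -0.009885), Y(Ω₂)=(0.062389, -0.252941)
  term(m=+4) = (-0.000158, 0.000191)   from Y*(Ω₁)=(0.001125, -0.000177), Y(Ω₂)=(-0.163040, 0.144377)
  term(m=+5) = (-0.000024, -0.000012)   from Y*(Ω₁)=(0.000051, 0.000034), Y(Ω₂)=(-0.433289, 0.052490)
Total Σ_m = (-0.260841, -0.000000). Multiply by 1.142397: (-0.297984, -0.000000). P_5(cos γ) = -0.297984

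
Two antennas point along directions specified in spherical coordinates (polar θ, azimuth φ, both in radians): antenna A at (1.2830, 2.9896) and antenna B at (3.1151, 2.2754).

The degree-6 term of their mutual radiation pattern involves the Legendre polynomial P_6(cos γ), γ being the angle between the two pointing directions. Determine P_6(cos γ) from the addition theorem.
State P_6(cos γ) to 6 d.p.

0.055300

Expand P_6 via completeness: Σ_{m} conj(Y_{6,m}) at Ω₁ times Y_{6,m} at Ω₂ —
  m=-6: (0.229868, -0.296892) × (0.000000, -0.000000) = (-0.000000, -0.000000)  (running Σ = (-0.000000, -0.000000))
  m=-5: (-0.279090, 0.265242) × (-0.000000, -0.000000) = (0.000000, 0.000000)  (running Σ = (0.000000, 0.000000))
  m=-4: (-0.028169, 0.019603) × (-0.000002, -0.000001) = (0.000000, -0.000000)  (running Σ = (0.000000, -0.000000))
  m=-3: (0.309351, -0.151721) × (-0.000083, 0.000050) = (-0.000018, 0.000028)  (running Σ = (-0.000018, 0.000028))
  m=-2: (-0.067425, 0.021152) × (-0.000587, 0.003601) = (-0.000037, -0.000255)  (running Σ = (-0.000055, -0.000227))
  m=-1: (-0.310027, 0.047488) × (0.056352, 0.066281) = (-0.020618, -0.017873)  (running Σ = (-0.020673, -0.018100))
  m=0: (0.097614, -0.000000) × (1.009625, 0.000000) = (0.098553, 0.000000)  (running Σ = (0.077880, -0.018100))
  m=1: (0.310027, 0.047488) × (-0.056352, 0.066281) = (-0.020618, 0.017873)  (running Σ = (0.057262, -0.000227))
  m=2: (-0.067425, -0.021152) × (-0.000587, -0.003601) = (-0.000037, 0.000255)  (running Σ = (0.057226, 0.000028))
  m=3: (-0.309351, -0.151721) × (0.000083, 0.000050) = (-0.000018, -0.000028)  (running Σ = (0.057208, -0.000000))
  m=4: (-0.028169, -0.019603) × (-0.000002, 0.000001) = (0.000000, 0.000000)  (running Σ = (0.057208, 0.000000))
  m=5: (0.279090, 0.265242) × (0.000000, -0.000000) = (0.000000, -0.000000)  (running Σ = (0.057208, -0.000000))
  m=6: (0.229868, 0.296892) × (0.000000, 0.000000) = (-0.000000, 0.000000)  (running Σ = (0.057208, -0.000000))
Total Σ_m = (0.057208, -0.000000). Multiply by 0.966644: (0.055300, -0.000000). P_6(cos γ) = 0.055300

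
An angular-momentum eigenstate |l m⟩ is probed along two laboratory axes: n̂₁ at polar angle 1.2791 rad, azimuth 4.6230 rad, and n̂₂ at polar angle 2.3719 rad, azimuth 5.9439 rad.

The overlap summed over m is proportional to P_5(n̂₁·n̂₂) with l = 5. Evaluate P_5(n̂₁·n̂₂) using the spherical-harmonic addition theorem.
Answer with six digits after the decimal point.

-0.077525

Summing Y*_{l m}(θ₁,φ₁)·Y_{l m}(θ₂,φ₂) over m ∈ [−5, 5]; prefactor 4π/(2·5+1) = 1.142397:
  [-5]  conj(Y_{5,-5})(Ω₁) = -0.16167 - 0.33730j ; Y_{5,-5}(Ω₂) = -0.00949 + 0.07516j ; Δ = 0.02689 - 0.00895j
  [-4]  conj(Y_{5,-4})(Ω₁) = 0.33269 - 0.12430j ; Y_{5,-4}(Ω₂) = -0.05242 - 0.24159j ; Δ = -0.04747 - 0.07386j
  [-3]  conj(Y_{5,-3})(Ω₁) = -0.02059 - 0.07494j ; Y_{5,-3}(Ω₂) = 0.22297 + 0.36129j ; Δ = 0.02248 - 0.02415j
  [-2]  conj(Y_{5,-2})(Ω₁) = 0.33079 - 0.05978j ; Y_{5,-2}(Ω₂) = -0.25104 - 0.20241j ; Δ = -0.09514 - 0.05195j
  [-1]  conj(Y_{5,-1})(Ω₁) = 0.00039 + 0.00433j ; Y_{5,-1}(Ω₂) = -0.13345 - 0.04710j ; Δ = 0.00015 - 0.00060j
  [+0]  conj(Y_{5,0})(Ω₁) = 0.32428 + 0.00000j ; Y_{5,0}(Ω₂) = 0.36486 + 0.00000j ; Δ = 0.11832 + 0.00000j
  [+1]  conj(Y_{5,1})(Ω₁) = -0.00039 + 0.00433j ; Y_{5,1}(Ω₂) = 0.13345 - 0.04710j ; Δ = 0.00015 + 0.00060j
  [+2]  conj(Y_{5,2})(Ω₁) = 0.33079 + 0.05978j ; Y_{5,2}(Ω₂) = -0.25104 + 0.20241j ; Δ = -0.09514 + 0.05195j
  [+3]  conj(Y_{5,3})(Ω₁) = 0.02059 - 0.07494j ; Y_{5,3}(Ω₂) = -0.22297 + 0.36129j ; Δ = 0.02248 + 0.02415j
  [+4]  conj(Y_{5,4})(Ω₁) = 0.33269 + 0.12430j ; Y_{5,4}(Ω₂) = -0.05242 + 0.24159j ; Δ = -0.04747 + 0.07386j
  [+5]  conj(Y_{5,5})(Ω₁) = 0.16167 - 0.33730j ; Y_{5,5}(Ω₂) = 0.00949 + 0.07516j ; Δ = 0.02689 + 0.00895j
Accumulated sum -0.06786 + 0.00000j; after 4π/(2l+1) scaling, -0.07753 + 0.00000j ⇒ P_5 = -0.077525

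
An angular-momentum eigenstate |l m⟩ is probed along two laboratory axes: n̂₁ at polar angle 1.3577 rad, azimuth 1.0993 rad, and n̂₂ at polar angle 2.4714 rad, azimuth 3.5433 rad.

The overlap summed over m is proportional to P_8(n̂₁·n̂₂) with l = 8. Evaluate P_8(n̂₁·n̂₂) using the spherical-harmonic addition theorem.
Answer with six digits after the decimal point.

0.277039

Expand P_8 via completeness: Σ_{m} conj(Y_{8,m}) at Ω₁ times Y_{8,m} at Ω₂ —
  m=-8: -0.34673 + 0.25300j × -0.01139 + 0.00082j = 0.00374 - 0.00317j  (running Σ = 0.00374 - 0.00317j)
  m=-7: 0.05878 + 0.36682j × -0.05453 - 0.01866j = 0.00364 - 0.02110j  (running Σ = 0.00738 - 0.02427j)
  m=-6: -0.10275 - 0.03321j × -0.13214 - 0.11857j = 0.00964 + 0.01657j  (running Σ = 0.01702 - 0.00770j)
  m=-5: -0.25228 + 0.25293j × -0.15517 - 0.33154j = 0.12300 + 0.04439j  (running Σ = 0.14002 + 0.03670j)
  m=-4: 0.00315 + 0.00965j × -0.01733 - 0.48062j = 0.00458 - 0.00168j  (running Σ = 0.14461 + 0.03502j)
  m=-3: -0.32628 - 0.05142j × 0.10224 - 0.26702j = -0.04709 + 0.08187j  (running Σ = 0.09752 + 0.11689j)
  m=-2: -0.03669 + 0.05055j × -0.13338 + 0.13827j = -0.00210 - 0.01181j  (running Σ = 0.09542 + 0.10507j)
  m=-1: -0.14275 - 0.27998j × -0.36220 + 0.15386j = 0.09478 + 0.07944j  (running Σ = 0.19020 + 0.18452j)
  m=0: -0.07761 + 0.00000j × 0.07240 + 0.00000j = -0.00562 + 0.00000j  (running Σ = 0.18458 + 0.18452j)
  m=1: 0.14275 - 0.27998j × 0.36220 + 0.15386j = 0.09478 - 0.07944j  (running Σ = 0.27936 + 0.10507j)
  m=2: -0.03669 - 0.05055j × -0.13338 - 0.13827j = -0.00210 + 0.01181j  (running Σ = 0.27727 + 0.11689j)
  m=3: 0.32628 - 0.05142j × -0.10224 - 0.26702j = -0.04709 - 0.08187j  (running Σ = 0.23018 + 0.03502j)
  m=4: 0.00315 - 0.00965j × -0.01733 + 0.48062j = 0.00458 + 0.00168j  (running Σ = 0.23476 + 0.03670j)
  m=5: 0.25228 + 0.25293j × 0.15517 - 0.33154j = 0.12300 - 0.04439j  (running Σ = 0.35776 - 0.00770j)
  m=6: -0.10275 + 0.03321j × -0.13214 + 0.11857j = 0.00964 - 0.01657j  (running Σ = 0.36740 - 0.02427j)
  m=7: -0.05878 + 0.36682j × 0.05453 - 0.01866j = 0.00364 + 0.02110j  (running Σ = 0.37104 - 0.00317j)
  m=8: -0.34673 - 0.25300j × -0.01139 - 0.00082j = 0.00374 + 0.00317j  (running Σ = 0.37478 - 0.00000j)
Total Σ_m = 0.37478 - 0.00000j. Multiply by 0.739198: 0.27704 - 0.00000j. P_8(cos γ) = 0.277039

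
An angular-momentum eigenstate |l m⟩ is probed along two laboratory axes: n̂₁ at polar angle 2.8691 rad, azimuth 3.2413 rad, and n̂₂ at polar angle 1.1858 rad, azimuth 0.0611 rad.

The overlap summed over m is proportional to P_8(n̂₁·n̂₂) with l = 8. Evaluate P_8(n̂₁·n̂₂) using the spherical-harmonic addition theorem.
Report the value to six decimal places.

Expand P_8 via completeness: Σ_{m} conj(Y_{8,m}) at Ω₁ times Y_{8,m} at Ω₂ —
  [-8]  conj(Y_{8,-8})(Ω₁) = +0.000010+0.000010i ; Y_{8,-8}(Ω₂) = +0.247723-0.131751i ; Δ = +0.000004+0.000001i
  [-7]  conj(Y_{8,-7})(Ω₁) = +0.000156+0.000131i ; Y_{8,-7}(Ω₂) = +0.413818-0.188635i ; Δ = +0.000089+0.000025i
  [-6]  conj(Y_{8,-6})(Ω₁) = +0.001526+0.001040i ; Y_{8,-6}(Ω₂) = +0.248452-0.095395i ; Δ = +0.000478+0.000113i
  [-5]  conj(Y_{8,-5})(Ω₁) = +0.010599+0.005770i ; Y_{8,-5}(Ω₂) = -0.176124+0.055545i ; Δ = -0.002187-0.000428i
  [-4]  conj(Y_{8,-4})(Ω₁) = +0.053659+0.022613i ; Y_{8,-4}(Ω₂) = -0.332765+0.082987i ; Δ = -0.019732-0.003072i
  [-3]  conj(Y_{8,-3})(Ω₁) = +0.194916+0.060107i ; Y_{8,-3}(Ω₂) = +0.027918-0.005175i ; Δ = +0.005753+0.000669i
  [-2]  conj(Y_{8,-2})(Ω₁) = +0.473985+0.095793i ; Y_{8,-2}(Ω₂) = +0.332992-0.040895i ; Δ = +0.161751+0.012514i
  [-1]  conj(Y_{8,-1})(Ω₁) = +0.626136+0.062638i ; Y_{8,-1}(Ω₂) = +0.037356-0.002285i ; Δ = +0.023533+0.000909i
  [+0]  conj(Y_{8,0})(Ω₁) = +0.053959-0.000000i ; Y_{8,0}(Ω₂) = -0.327227+0.000000i ; Δ = -0.017657+0.000000i
  [+1]  conj(Y_{8,1})(Ω₁) = -0.626136+0.062638i ; Y_{8,1}(Ω₂) = -0.037356-0.002285i ; Δ = +0.023533-0.000909i
  [+2]  conj(Y_{8,2})(Ω₁) = +0.473985-0.095793i ; Y_{8,2}(Ω₂) = +0.332992+0.040895i ; Δ = +0.161751-0.012514i
  [+3]  conj(Y_{8,3})(Ω₁) = -0.194916+0.060107i ; Y_{8,3}(Ω₂) = -0.027918-0.005175i ; Δ = +0.005753-0.000669i
  [+4]  conj(Y_{8,4})(Ω₁) = +0.053659-0.022613i ; Y_{8,4}(Ω₂) = -0.332765-0.082987i ; Δ = -0.019732+0.003072i
  [+5]  conj(Y_{8,5})(Ω₁) = -0.010599+0.005770i ; Y_{8,5}(Ω₂) = +0.176124+0.055545i ; Δ = -0.002187+0.000428i
  [+6]  conj(Y_{8,6})(Ω₁) = +0.001526-0.001040i ; Y_{8,6}(Ω₂) = +0.248452+0.095395i ; Δ = +0.000478-0.000113i
  [+7]  conj(Y_{8,7})(Ω₁) = -0.000156+0.000131i ; Y_{8,7}(Ω₂) = -0.413818-0.188635i ; Δ = +0.000089-0.000025i
  [+8]  conj(Y_{8,8})(Ω₁) = +0.000010-0.000010i ; Y_{8,8}(Ω₂) = +0.247723+0.131751i ; Δ = +0.000004-0.000001i
Accumulated sum +0.321719-0.000000i; after 4π/(2l+1) scaling, +0.237814-0.000000i ⇒ P_8 = 0.237814

0.237814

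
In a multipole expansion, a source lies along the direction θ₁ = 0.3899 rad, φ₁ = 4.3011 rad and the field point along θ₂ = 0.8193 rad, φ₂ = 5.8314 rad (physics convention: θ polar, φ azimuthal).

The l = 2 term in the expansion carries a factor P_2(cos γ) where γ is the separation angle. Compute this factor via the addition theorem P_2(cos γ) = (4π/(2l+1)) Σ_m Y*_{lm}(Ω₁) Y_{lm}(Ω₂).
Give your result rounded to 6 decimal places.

Summing Y*_{l m}(θ₁,φ₁)·Y_{l m}(θ₂,φ₂) over m ∈ [−2, 2]; prefactor 4π/(2·2+1) = 2.513274:
  m=-2: -0.037967+0.040900i × +0.127612+0.161996i = -0.011471-0.000931i  (running Σ = -0.011471-0.000931i)
  m=-1: -0.108585-0.248954i × +0.346720+0.168249i = +0.004238-0.104587i  (running Σ = -0.007233-0.105518i)
  m=0: +0.494087-0.000000i × +0.125643+0.000000i = +0.062079+0.000000i  (running Σ = +0.054846-0.105518i)
  m=1: +0.108585-0.248954i × -0.346720+0.168249i = +0.004238+0.104587i  (running Σ = +0.059083-0.000931i)
  m=2: -0.037967-0.040900i × +0.127612-0.161996i = -0.011471+0.000931i  (running Σ = +0.047613+0.000000i)
Accumulated sum +0.047613+0.000000i; after 4π/(2l+1) scaling, +0.119663+0.000000i ⇒ P_2 = 0.119663

0.119663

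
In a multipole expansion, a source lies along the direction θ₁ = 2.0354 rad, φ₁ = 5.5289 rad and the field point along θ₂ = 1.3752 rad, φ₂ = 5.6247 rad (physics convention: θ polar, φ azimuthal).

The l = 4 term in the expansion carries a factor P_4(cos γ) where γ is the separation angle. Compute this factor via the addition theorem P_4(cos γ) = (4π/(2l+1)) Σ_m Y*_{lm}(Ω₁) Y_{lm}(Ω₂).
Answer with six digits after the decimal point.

-0.272315

Summing Y*_{l m}(θ₁,φ₁)·Y_{l m}(θ₂,φ₂) over m ∈ [−4, 4]; prefactor 4π/(2·4+1) = 1.396263:
  m=-4: Y*=-0.28049 - 0.03509j  Y=-0.35806 + 0.19918j  product 0.10742 - 0.04331j
  m=-3: Y*=0.25571 + 0.30853j  Y=-0.09040 + 0.21107j  product -0.08824 + 0.02608j
  m=-2: Y*=0.00674 - 0.10817j  Y=-0.05946 - 0.22919j  product -0.02519 + 0.00489j
  m=-1: Y*=0.22023 - 0.20693j  Y=-0.19514 - 0.15098j  product -0.07422 + 0.00713j
  m=+0: Y*=-0.17055 + 0.00000j  Y=0.20277 + 0.00000j  product -0.03458 + 0.00000j
  m=+1: Y*=-0.22023 - 0.20693j  Y=0.19514 - 0.15098j  product -0.07422 - 0.00713j
  m=+2: Y*=0.00674 + 0.10817j  Y=-0.05946 + 0.22919j  product -0.02519 - 0.00489j
  m=+3: Y*=-0.25571 + 0.30853j  Y=0.09040 + 0.21107j  product -0.08824 - 0.02608j
  m=+4: Y*=-0.28049 + 0.03509j  Y=-0.35806 - 0.19918j  product 0.10742 + 0.04331j
Accumulated sum -0.19503 + 0.00000j; after 4π/(2l+1) scaling, -0.27231 + 0.00000j ⇒ P_4 = -0.272315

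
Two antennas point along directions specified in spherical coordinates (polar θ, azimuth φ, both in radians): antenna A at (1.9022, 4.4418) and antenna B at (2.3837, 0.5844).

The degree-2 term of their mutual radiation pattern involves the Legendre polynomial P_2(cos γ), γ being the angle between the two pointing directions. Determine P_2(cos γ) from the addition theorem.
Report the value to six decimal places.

Expand P_2 via completeness: Σ_{m} conj(Y_{2,m}) at Ω₁ times Y_{2,m} at Ω₂ —
  m=-2: Y*=(-0.296027, 0.177922)  Y=(0.071411, -0.167968)  product (0.008745, 0.062429)
  m=-1: Y*=(0.063533, 0.229038)  Y=(-0.321682, 0.212785)  product (-0.069173, -0.060159)
  m=+0: Y*=(-0.215224, -0.000000)  Y=(0.183708, 0.000000)  product (-0.039538, -0.000000)
  m=+1: Y*=(-0.063533, 0.229038)  Y=(0.321682, 0.212785)  product (-0.069173, 0.060159)
  m=+2: Y*=(-0.296027, -0.177922)  Y=(0.071411, 0.167968)  product (0.008745, -0.062429)
Total Σ_m = (-0.160394, 0.000000). Multiply by 2.513274: (-0.403115, 0.000000). P_2(cos γ) = -0.403115

-0.403115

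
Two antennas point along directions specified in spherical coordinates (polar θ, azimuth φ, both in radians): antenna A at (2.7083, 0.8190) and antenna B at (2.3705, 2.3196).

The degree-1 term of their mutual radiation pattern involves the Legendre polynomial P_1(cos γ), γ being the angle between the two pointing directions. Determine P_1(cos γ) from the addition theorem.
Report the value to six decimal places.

Term-by-term m-sum for l=1 (normalisation 4π/3 = 4.188790):
  term(m=-1) = 0.00245 - 0.03484j   from Y*(Ω₁)=0.09907 + 0.10596j, Y(Ω₂)=-0.16392 - 0.17637j
  term(m=+0) = 0.15539 + 0.00000j   from Y*(Ω₁)=-0.44345 + 0.00000j, Y(Ω₂)=-0.35040 + 0.00000j
  term(m=+1) = 0.00245 + 0.03484j   from Y*(Ω₁)=-0.09907 + 0.10596j, Y(Ω₂)=0.16392 - 0.17637j
Total Σ_m = 0.16028 + 0.00000j. Multiply by 4.188790: 0.67140 + 0.00000j. P_1(cos γ) = 0.671400

0.671400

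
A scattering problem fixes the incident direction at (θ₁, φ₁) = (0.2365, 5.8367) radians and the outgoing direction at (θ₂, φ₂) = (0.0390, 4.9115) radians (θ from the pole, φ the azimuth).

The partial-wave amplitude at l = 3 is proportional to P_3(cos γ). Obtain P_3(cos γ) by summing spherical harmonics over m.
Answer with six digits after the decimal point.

0.865492

Addition theorem: P_3(cos γ) = (4π/7) Σ_m Y*_{lm}(Ω₁) Y_{lm}(Ω₂), m = −3…3:
  m=-3: 0.00123 - 0.00522j × -0.00001 - 0.00002j = -0.00000 + 0.00000j  (running Σ = -0.00000 + 0.00000j)
  m=-2: 0.03420 - 0.04249j × -0.00143 + 0.00060j = -0.00002 + 0.00008j  (running Σ = -0.00002 + 0.00008j)
  m=-1: 0.25445 - 0.12181j × 0.00995 + 0.04931j = 0.00854 + 0.01134j  (running Σ = 0.00852 + 0.01142j)
  m=0: 0.62600 + 0.00000j × 0.74295 + 0.00000j = 0.46508 + 0.00000j  (running Σ = 0.47360 + 0.01142j)
  m=1: -0.25445 - 0.12181j × -0.00995 + 0.04931j = 0.00854 - 0.01134j  (running Σ = 0.48214 + 0.00008j)
  m=2: 0.03420 + 0.04249j × -0.00143 - 0.00060j = -0.00002 - 0.00008j  (running Σ = 0.48212 + 0.00000j)
  m=3: -0.00123 - 0.00522j × 0.00001 - 0.00002j = -0.00000 - 0.00000j  (running Σ = 0.48212 - 0.00000j)
Total Σ_m = 0.48212 - 0.00000j. Multiply by 1.795196: 0.86549 - 0.00000j. P_3(cos γ) = 0.865492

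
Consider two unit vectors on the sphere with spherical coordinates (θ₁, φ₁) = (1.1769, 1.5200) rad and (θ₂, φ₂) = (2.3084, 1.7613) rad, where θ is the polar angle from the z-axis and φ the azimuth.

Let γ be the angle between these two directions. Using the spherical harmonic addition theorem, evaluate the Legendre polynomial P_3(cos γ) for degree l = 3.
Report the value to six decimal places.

-0.441560

Addition theorem: P_3(cos γ) = (4π/7) Σ_m Y*_{lm}(Ω₁) Y_{lm}(Ω₂), m = −3…3:
  m=-3: -0.04987 - 0.32472j × 0.09148 + 0.14225j = 0.04163 - 0.03680j  (running Σ = 0.04163 - 0.03680j)
  m=-2: -0.33273 + 0.03392j × 0.34946 - 0.13999j = -0.11153 + 0.05843j  (running Σ = -0.06990 + 0.02163j)
  m=-1: -0.00399 - 0.07854j × -0.05713 - 0.29624j = -0.02304 + 0.00567j  (running Σ = -0.09294 + 0.02730j)
  m=0: -0.32419 + 0.00000j × 0.18537 + 0.00000j = -0.06009 + 0.00000j  (running Σ = -0.15303 + 0.02730j)
  m=1: 0.00399 - 0.07854j × 0.05713 - 0.29624j = -0.02304 - 0.00567j  (running Σ = -0.17607 + 0.02163j)
  m=2: -0.33273 - 0.03392j × 0.34946 + 0.13999j = -0.11153 - 0.05843j  (running Σ = -0.28760 - 0.03680j)
  m=3: 0.04987 - 0.32472j × -0.09148 + 0.14225j = 0.04163 + 0.03680j  (running Σ = -0.24597 + 0.00000j)
Σ over m = -0.24597 + 0.00000j; ×(4π/7) → -0.44156 + 0.00000j. Real part: -0.441560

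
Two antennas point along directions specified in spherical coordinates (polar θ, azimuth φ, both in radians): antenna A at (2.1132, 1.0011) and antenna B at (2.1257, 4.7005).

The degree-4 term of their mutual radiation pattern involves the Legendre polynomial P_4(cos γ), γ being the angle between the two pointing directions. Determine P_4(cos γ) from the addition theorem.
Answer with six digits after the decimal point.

-0.010576

Term-by-term m-sum for l=4 (normalisation 4π/9 = 1.396263):
  term(m=-4) = -0.03374 - 0.04343j   from Y*(Ω₁)=-0.15485 - 0.18089j, Y(Ω₂)=0.23069 + 0.01098j
  term(m=-3) = 0.01684 + 0.16350j   from Y*(Ω₁)=0.40205 - 0.05596j, Y(Ω₂)=-0.01444 + 0.40466j
  term(m=-2) = 0.02127 - 0.04346j   from Y*(Ω₁)=-0.08878 + 0.19286j, Y(Ω₂)=-0.22785 - 0.00542j
  term(m=-1) = -0.04509 + 0.02813j   from Y*(Ω₁)=0.12802 + 0.19986j, Y(Ω₂)=-0.00266 + 0.22389j
  term(m=+0) = 0.07385 + 0.00000j   from Y*(Ω₁)=-0.26539 + 0.00000j, Y(Ω₂)=-0.27829 + 0.00000j
  term(m=+1) = -0.04509 - 0.02813j   from Y*(Ω₁)=-0.12802 + 0.19986j, Y(Ω₂)=0.00266 + 0.22389j
  term(m=+2) = 0.02127 + 0.04346j   from Y*(Ω₁)=-0.08878 - 0.19286j, Y(Ω₂)=-0.22785 + 0.00542j
  term(m=+3) = 0.01684 - 0.16350j   from Y*(Ω₁)=-0.40205 - 0.05596j, Y(Ω₂)=0.01444 + 0.40466j
  term(m=+4) = -0.03374 + 0.04343j   from Y*(Ω₁)=-0.15485 + 0.18089j, Y(Ω₂)=0.23069 - 0.01098j
Total Σ_m = -0.00757 + 0.00000j. Multiply by 1.396263: -0.01058 + 0.00000j. P_4(cos γ) = -0.010576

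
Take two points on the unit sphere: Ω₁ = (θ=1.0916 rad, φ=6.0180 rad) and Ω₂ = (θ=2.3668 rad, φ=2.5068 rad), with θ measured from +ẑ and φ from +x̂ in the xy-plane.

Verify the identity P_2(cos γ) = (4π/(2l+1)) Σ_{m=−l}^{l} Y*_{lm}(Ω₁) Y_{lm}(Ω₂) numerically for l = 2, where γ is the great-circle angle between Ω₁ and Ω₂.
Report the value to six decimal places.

Expand P_2 via completeness: Σ_{m} conj(Y_{2,m}) at Ω₁ times Y_{2,m} at Ω₂ —
  term(m=-2) = (0.042491, 0.038737)   from Y*(Ω₁)=(0.262374, -0.153860), Y(Ω₂)=(0.056084, 0.180530)
  term(m=-1) = (0.113821, 0.044096)   from Y*(Ω₁)=(0.305027, -0.082840), Y(Ω₂)=(0.310956, 0.229013)
  term(m=+0) = (-0.019163, -0.000000)   from Y*(Ω₁)=(-0.114252, -0.000000), Y(Ω₂)=(0.167730, 0.000000)
  term(m=+1) = (0.113821, -0.044096)   from Y*(Ω₁)=(-0.305027, -0.082840), Y(Ω₂)=(-0.310956, 0.229013)
  term(m=+2) = (0.042491, -0.038737)   from Y*(Ω₁)=(0.262374, 0.153860), Y(Ω₂)=(0.056084, -0.180530)
Accumulated sum (0.293462, -0.000000); after 4π/(2l+1) scaling, (0.737551, -0.000000) ⇒ P_2 = 0.737551

0.737551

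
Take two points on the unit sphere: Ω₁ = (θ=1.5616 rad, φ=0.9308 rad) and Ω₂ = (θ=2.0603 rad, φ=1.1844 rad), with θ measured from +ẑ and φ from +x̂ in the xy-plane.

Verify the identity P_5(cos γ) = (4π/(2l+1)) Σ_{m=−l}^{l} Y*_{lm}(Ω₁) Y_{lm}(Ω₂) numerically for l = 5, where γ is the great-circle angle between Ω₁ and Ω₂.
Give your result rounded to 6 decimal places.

-0.285741

Addition theorem: P_5(cos γ) = (4π/11) Σ_m Y*_{lm}(Ω₁) Y_{lm}(Ω₂), m = −5…5:
  m=-5: -0.02708 - 0.46324j × 0.23249 + 0.08783j = 0.03439 - 0.11008j  (running Σ = 0.03439 - 0.11008j)
  m=-4: -0.01128 - 0.00741j × -0.01055 - 0.41857j = -0.00298 + 0.00480j  (running Σ = 0.03141 - 0.10528j)
  m=-3: 0.32478 - 0.11826j × -0.21571 + 0.09417j = -0.05892 + 0.05609j  (running Σ = -0.02752 - 0.04919j)
  m=-2: 0.00447 - 0.01493j × -0.14966 - 0.14593j = -0.00285 + 0.00158j  (running Σ = -0.03036 - 0.04761j)
  m=-1: 0.19104 + 0.25658j × -0.11384 + 0.27982j = -0.09354 + 0.02424j  (running Σ = -0.12391 - 0.02336j)
  m=0: 0.01613 + 0.00000j × -0.14318 + 0.00000j = -0.00231 + 0.00000j  (running Σ = -0.12622 - 0.02336j)
  m=1: -0.19104 + 0.25658j × 0.11384 + 0.27982j = -0.09354 - 0.02424j  (running Σ = -0.21976 - 0.04761j)
  m=2: 0.00447 + 0.01493j × -0.14966 + 0.14593j = -0.00285 - 0.00158j  (running Σ = -0.22261 - 0.04919j)
  m=3: -0.32478 - 0.11826j × 0.21571 + 0.09417j = -0.05892 - 0.05609j  (running Σ = -0.28153 - 0.10528j)
  m=4: -0.01128 + 0.00741j × -0.01055 + 0.41857j = -0.00298 - 0.00480j  (running Σ = -0.28451 - 0.11008j)
  m=5: 0.02708 - 0.46324j × -0.23249 + 0.08783j = 0.03439 + 0.11008j  (running Σ = -0.25012 + 0.00000j)
Σ over m = -0.25012 + 0.00000j; ×(4π/11) → -0.28574 + 0.00000j. Real part: -0.285741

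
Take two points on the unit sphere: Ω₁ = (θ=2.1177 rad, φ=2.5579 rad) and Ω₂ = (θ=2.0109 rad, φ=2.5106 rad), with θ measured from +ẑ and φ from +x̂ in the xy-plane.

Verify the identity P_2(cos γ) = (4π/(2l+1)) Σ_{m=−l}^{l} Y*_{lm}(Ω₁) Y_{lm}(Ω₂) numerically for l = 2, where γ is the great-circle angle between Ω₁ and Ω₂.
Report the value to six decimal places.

Addition theorem: P_2(cos γ) = (4π/5) Σ_m Y*_{lm}(Ω₁) Y_{lm}(Ω₂), m = −2…2:
  [-2]  conj(Y_{2,-2})(Ω₁) = 0.11063 - 0.25919j ; Y_{2,-2}(Ω₂) = 0.09609 + 0.30121j ; Δ = 0.08870 + 0.00842j
  [-1]  conj(Y_{2,-1})(Ω₁) = 0.28634 - 0.18912j ; Y_{2,-1}(Ω₂) = 0.24043 + 0.17567j ; Δ = 0.10207 + 0.00483j
  [+0]  conj(Y_{2,0})(Ω₁) = -0.05950 + 0.00000j ; Y_{2,0}(Ω₂) = -0.14366 + 0.00000j ; Δ = 0.00855 + 0.00000j
  [+1]  conj(Y_{2,1})(Ω₁) = -0.28634 - 0.18912j ; Y_{2,1}(Ω₂) = -0.24043 + 0.17567j ; Δ = 0.10207 - 0.00483j
  [+2]  conj(Y_{2,2})(Ω₁) = 0.11063 + 0.25919j ; Y_{2,2}(Ω₂) = 0.09609 - 0.30121j ; Δ = 0.08870 - 0.00842j
Σ over m = 0.39008 + 0.00000j; ×(4π/5) → 0.98038 + 0.00000j. Real part: 0.980379

0.980379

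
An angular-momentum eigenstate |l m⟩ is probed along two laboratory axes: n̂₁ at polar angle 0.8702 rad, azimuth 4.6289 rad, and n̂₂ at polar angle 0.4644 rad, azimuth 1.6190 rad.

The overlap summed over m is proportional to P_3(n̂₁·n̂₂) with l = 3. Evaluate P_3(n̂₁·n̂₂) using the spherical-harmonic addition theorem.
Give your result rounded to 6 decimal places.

-0.322189

Term-by-term m-sum for l=3 (normalisation 4π/7 = 1.795196):
  m=-3: (0.046199, 0.180577) × (0.005402, 0.037095) = (-0.006449, 0.002689)  (running Σ = (-0.006449, 0.002689))
  m=-2: (-0.379672, 0.063993) × (-0.182449, 0.017644) = (0.068142, -0.018374)  (running Σ = (0.061693, -0.015685))
  m=-1: (-0.022210, -0.265406) × (-0.020903, -0.433304) = (-0.114537, 0.015172)  (running Σ = (-0.052844, -0.000514))
  m=0: (-0.221807, -0.000000) × (0.332649, 0.000000) = (-0.073784, -0.000000)  (running Σ = (-0.126628, -0.000514))
  m=1: (0.022210, -0.265406) × (0.020903, -0.433304) = (-0.114537, -0.015172)  (running Σ = (-0.241165, -0.015685))
  m=2: (-0.379672, -0.063993) × (-0.182449, -0.017644) = (0.068142, 0.018374)  (running Σ = (-0.173024, 0.002689))
  m=3: (-0.046199, 0.180577) × (-0.005402, 0.037095) = (-0.006449, -0.002689)  (running Σ = (-0.179473, 0.000000))
Accumulated sum (-0.179473, 0.000000); after 4π/(2l+1) scaling, (-0.322189, 0.000000) ⇒ P_3 = -0.322189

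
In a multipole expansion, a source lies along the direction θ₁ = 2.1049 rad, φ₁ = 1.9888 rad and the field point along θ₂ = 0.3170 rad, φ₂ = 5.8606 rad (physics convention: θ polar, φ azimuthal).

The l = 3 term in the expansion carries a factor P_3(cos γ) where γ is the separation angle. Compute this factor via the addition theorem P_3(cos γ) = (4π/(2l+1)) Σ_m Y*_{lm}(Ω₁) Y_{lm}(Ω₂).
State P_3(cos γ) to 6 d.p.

Addition theorem: P_3(cos γ) = (4π/7) Σ_m Y*_{lm}(Ω₁) Y_{lm}(Ω₂), m = −3…3:
  [-3]  conj(Y_{3,-3})(Ω₁) = +0.252812-0.082878i ; Y_{3,-3}(Ω₂) = +0.003771+0.012061i ; Δ = +0.001953+0.002737i
  [-2]  conj(Y_{3,-2})(Ω₁) = +0.258407+0.285982i ; Y_{3,-2}(Ω₂) = +0.062615+0.070586i ; Δ = -0.004006+0.036147i
  [-1]  conj(Y_{3,-1})(Ω₁) = -0.033397+0.075188i ; Y_{3,-1}(Ω₂) = +0.322877+0.145190i ; Δ = -0.021700+0.019428i
  [+0]  conj(Y_{3,0})(Ω₁) = +0.323759-0.000000i ; Y_{3,0}(Ω₂) = +0.536895+0.000000i ; Δ = +0.173825+0.000000i
  [+1]  conj(Y_{3,1})(Ω₁) = +0.033397+0.075188i ; Y_{3,1}(Ω₂) = -0.322877+0.145190i ; Δ = -0.021700-0.019428i
  [+2]  conj(Y_{3,2})(Ω₁) = +0.258407-0.285982i ; Y_{3,2}(Ω₂) = +0.062615-0.070586i ; Δ = -0.004006-0.036147i
  [+3]  conj(Y_{3,3})(Ω₁) = -0.252812-0.082878i ; Y_{3,3}(Ω₂) = -0.003771+0.012061i ; Δ = +0.001953-0.002737i
Σ over m = +0.126319-0.000000i; ×(4π/7) → +0.226767-0.000000i. Real part: 0.226767

0.226767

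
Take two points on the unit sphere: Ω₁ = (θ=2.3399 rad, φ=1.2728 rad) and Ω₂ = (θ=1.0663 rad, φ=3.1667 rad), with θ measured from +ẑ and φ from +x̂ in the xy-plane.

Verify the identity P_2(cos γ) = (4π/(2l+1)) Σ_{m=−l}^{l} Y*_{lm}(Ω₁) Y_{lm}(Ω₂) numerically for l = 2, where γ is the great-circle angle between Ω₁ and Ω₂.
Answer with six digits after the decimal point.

-0.069221

Term-by-term m-sum for l=2 (normalisation 4π/5 = 2.513274):
  m=-2: (-0.165047, 0.111946) × (0.295651, -0.014859) = (-0.047133, 0.035549)  (running Σ = (-0.047133, 0.035549))
  m=-1: (-0.113352, -0.369054) × (-0.326799, 0.008207) = (0.040072, 0.119676)  (running Σ = (-0.007061, 0.155226))
  m=0: (0.142281, -0.000000) × (-0.094324, 0.000000) = (-0.013421, 0.000000)  (running Σ = (-0.020481, 0.155226))
  m=1: (0.113352, -0.369054) × (0.326799, 0.008207) = (0.040072, -0.119676)  (running Σ = (0.019591, 0.035549))
  m=2: (-0.165047, -0.111946) × (0.295651, 0.014859) = (-0.047133, -0.035549)  (running Σ = (-0.027542, -0.000000))
Σ over m = (-0.027542, -0.000000); ×(4π/5) → (-0.069221, -0.000000). Real part: -0.069221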